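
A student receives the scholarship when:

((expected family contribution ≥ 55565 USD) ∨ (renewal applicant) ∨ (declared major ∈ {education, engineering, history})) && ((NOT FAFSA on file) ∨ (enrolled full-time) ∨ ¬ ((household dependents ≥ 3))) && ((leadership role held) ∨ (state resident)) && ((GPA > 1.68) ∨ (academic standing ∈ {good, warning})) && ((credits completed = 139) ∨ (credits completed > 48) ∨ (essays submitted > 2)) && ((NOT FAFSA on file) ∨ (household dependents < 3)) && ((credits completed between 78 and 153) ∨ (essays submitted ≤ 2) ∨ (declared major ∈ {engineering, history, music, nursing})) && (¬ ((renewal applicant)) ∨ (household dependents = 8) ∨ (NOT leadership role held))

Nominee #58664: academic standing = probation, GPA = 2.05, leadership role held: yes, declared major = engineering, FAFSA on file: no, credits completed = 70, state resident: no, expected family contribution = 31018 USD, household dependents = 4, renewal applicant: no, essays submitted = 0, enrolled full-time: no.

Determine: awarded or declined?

Atomic conditions:
  expected family contribution ≥ 55565 USD: 31018 ≥ 55565 is false
  renewal applicant: no → false
  declared major ∈ {education, engineering, history}: engineering is in the set → true
  NOT FAFSA on file: no → true
  enrolled full-time: no → false
  household dependents ≥ 3: 4 ≥ 3 is true
  leadership role held: yes → true
  state resident: no → false
  GPA > 1.68: 2.05 > 1.68 is true
  academic standing ∈ {good, warning}: probation is not in the set → false
  credits completed = 139: 70 == 139 is false
  credits completed > 48: 70 > 48 is true
  essays submitted > 2: 0 > 2 is false
  household dependents < 3: 4 < 3 is false
  credits completed between 78 and 153: 70 in [78, 153] is false
  essays submitted ≤ 2: 0 ≤ 2 is true
  declared major ∈ {engineering, history, music, nursing}: engineering is in the set → true
  household dependents = 8: 4 == 8 is false
  NOT leadership role held: yes → false
Combine:
[1] false OR false OR true = true
[2.3] NOT true = false
[2] true OR false OR false = true
[3] true OR false = true
[4] true OR false = true
[5] false OR true OR false = true
[6] true OR false = true
[7] false OR true OR true = true
[8.1] NOT false = true
[8] true OR false OR false = true
[root] true AND true AND true AND true AND true AND true AND true AND true = true
Overall: true → awarded

Awarded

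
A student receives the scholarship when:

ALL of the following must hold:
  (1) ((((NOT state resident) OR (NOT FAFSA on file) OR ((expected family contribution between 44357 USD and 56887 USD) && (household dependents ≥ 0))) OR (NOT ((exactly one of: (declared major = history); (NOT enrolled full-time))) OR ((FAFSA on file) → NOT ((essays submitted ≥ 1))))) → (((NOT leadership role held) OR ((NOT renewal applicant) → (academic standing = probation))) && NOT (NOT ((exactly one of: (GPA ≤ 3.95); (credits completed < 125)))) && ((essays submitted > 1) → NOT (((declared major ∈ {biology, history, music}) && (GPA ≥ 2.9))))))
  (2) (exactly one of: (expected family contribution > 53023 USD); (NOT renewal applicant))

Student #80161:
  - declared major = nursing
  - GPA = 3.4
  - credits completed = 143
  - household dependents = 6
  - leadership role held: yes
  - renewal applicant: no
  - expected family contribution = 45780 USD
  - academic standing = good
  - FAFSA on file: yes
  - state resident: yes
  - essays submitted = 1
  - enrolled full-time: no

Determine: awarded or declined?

Atomic conditions:
  NOT state resident: yes → false
  NOT FAFSA on file: yes → false
  expected family contribution between 44357 USD and 56887 USD: 45780 in [44357, 56887] is true
  household dependents ≥ 0: 6 ≥ 0 is true
  declared major = history: nursing == history is false
  NOT enrolled full-time: no → true
  FAFSA on file: yes → true
  essays submitted ≥ 1: 1 ≥ 1 is true
  NOT leadership role held: yes → false
  NOT renewal applicant: no → true
  academic standing = probation: good == probation is false
  GPA ≤ 3.95: 3.4 ≤ 3.95 is true
  credits completed < 125: 143 < 125 is false
  essays submitted > 1: 1 > 1 is false
  declared major ∈ {biology, history, music}: nursing is not in the set → false
  GPA ≥ 2.9: 3.4 ≥ 2.9 is true
  expected family contribution > 53023 USD: 45780 > 53023 is false
Combine:
[1.1.1.3] true AND true = true
[1.1.1] false OR false OR true = true
[1.1.2.1.1] exactly-one(false, true) = true
[1.1.2.1] NOT true = false
[1.1.2.2.2] NOT true = false
[1.1.2.2] true → false = false
[1.1.2] false OR false = false
[1.1] true OR false = true
[1.2.1.2] true → false = false
[1.2.1] false OR false = false
[1.2.2.1.1] exactly-one(true, false) = true
[1.2.2.1] NOT true = false
[1.2.2] NOT false = true
[1.2.3.2.1] false AND true = false
[1.2.3.2] NOT false = true
[1.2.3] false → true (antecedent false ⇒ implication holds) = true
[1.2] false AND true AND true = false
[1] true → false = false
[2] exactly-one(false, true) = true
[root] false AND true = false
Overall: false → declined

Declined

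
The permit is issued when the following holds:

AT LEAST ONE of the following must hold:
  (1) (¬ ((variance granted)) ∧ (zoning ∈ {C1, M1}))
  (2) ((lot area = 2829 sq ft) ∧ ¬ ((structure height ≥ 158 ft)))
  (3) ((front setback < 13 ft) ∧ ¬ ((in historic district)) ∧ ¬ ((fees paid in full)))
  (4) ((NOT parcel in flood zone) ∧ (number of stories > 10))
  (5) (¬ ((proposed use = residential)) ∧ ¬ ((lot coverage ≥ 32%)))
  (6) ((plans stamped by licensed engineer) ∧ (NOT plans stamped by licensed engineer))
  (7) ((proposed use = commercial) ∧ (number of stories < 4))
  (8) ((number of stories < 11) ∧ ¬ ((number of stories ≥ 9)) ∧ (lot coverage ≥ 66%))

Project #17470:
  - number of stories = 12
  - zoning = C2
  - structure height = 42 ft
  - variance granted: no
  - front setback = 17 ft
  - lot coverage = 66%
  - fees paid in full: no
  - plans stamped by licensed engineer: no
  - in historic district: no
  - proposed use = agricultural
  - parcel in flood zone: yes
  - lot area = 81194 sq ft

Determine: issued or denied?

Denied

Atomic conditions:
  variance granted: no → false
  zoning ∈ {C1, M1}: C2 is not in the set → false
  lot area = 2829 sq ft: 81194 == 2829 is false
  structure height ≥ 158 ft: 42 ≥ 158 is false
  front setback < 13 ft: 17 < 13 is false
  in historic district: no → false
  fees paid in full: no → false
  NOT parcel in flood zone: yes → false
  number of stories > 10: 12 > 10 is true
  proposed use = residential: agricultural == residential is false
  lot coverage ≥ 32%: 66 ≥ 32 is true
  plans stamped by licensed engineer: no → false
  NOT plans stamped by licensed engineer: no → true
  proposed use = commercial: agricultural == commercial is false
  number of stories < 4: 12 < 4 is false
  number of stories < 11: 12 < 11 is false
  number of stories ≥ 9: 12 ≥ 9 is true
  lot coverage ≥ 66%: 66 ≥ 66 is true
Combine:
[1.1] NOT false = true
[1] true AND false = false
[2.2] NOT false = true
[2] false AND true = false
[3.2] NOT false = true
[3.3] NOT false = true
[3] false AND true AND true = false
[4] false AND true = false
[5.1] NOT false = true
[5.2] NOT true = false
[5] true AND false = false
[6] false AND true = false
[7] false AND false = false
[8.2] NOT true = false
[8] false AND false AND true = false
[root] false OR false OR false OR false OR false OR false OR false OR false = false
Overall: false → denied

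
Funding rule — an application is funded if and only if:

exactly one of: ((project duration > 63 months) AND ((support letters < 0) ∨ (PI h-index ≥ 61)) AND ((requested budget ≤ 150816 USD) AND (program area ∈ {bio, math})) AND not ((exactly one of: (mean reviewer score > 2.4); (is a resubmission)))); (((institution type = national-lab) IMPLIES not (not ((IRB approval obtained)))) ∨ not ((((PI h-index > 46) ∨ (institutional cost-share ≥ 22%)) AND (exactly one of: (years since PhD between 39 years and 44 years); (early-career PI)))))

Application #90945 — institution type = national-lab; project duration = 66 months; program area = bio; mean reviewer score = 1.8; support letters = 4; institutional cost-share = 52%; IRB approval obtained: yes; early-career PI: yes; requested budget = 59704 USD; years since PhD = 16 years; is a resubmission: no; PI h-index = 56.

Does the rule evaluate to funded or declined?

Funded

Atomic conditions:
  project duration > 63 months: 66 > 63 is true
  support letters < 0: 4 < 0 is false
  PI h-index ≥ 61: 56 ≥ 61 is false
  requested budget ≤ 150816 USD: 59704 ≤ 150816 is true
  program area ∈ {bio, math}: bio is in the set → true
  mean reviewer score > 2.4: 1.8 > 2.4 is false
  is a resubmission: no → false
  institution type = national-lab: national-lab == national-lab is true
  IRB approval obtained: yes → true
  PI h-index > 46: 56 > 46 is true
  institutional cost-share ≥ 22%: 52 ≥ 22 is true
  years since PhD between 39 years and 44 years: 16 in [39, 44] is false
  early-career PI: yes → true
Combine:
[1.2] false OR false = false
[1.3] true AND true = true
[1.4.1] exactly-one(false, false) = false
[1.4] NOT false = true
[1] true AND false AND true AND true = false
[2.1.2.1] NOT true = false
[2.1.2] NOT false = true
[2.1] true → true = true
[2.2.1.1] true OR true = true
[2.2.1.2] exactly-one(false, true) = true
[2.2.1] true AND true = true
[2.2] NOT true = false
[2] true OR false = true
[root] exactly-one(false, true) = true
Overall: true → funded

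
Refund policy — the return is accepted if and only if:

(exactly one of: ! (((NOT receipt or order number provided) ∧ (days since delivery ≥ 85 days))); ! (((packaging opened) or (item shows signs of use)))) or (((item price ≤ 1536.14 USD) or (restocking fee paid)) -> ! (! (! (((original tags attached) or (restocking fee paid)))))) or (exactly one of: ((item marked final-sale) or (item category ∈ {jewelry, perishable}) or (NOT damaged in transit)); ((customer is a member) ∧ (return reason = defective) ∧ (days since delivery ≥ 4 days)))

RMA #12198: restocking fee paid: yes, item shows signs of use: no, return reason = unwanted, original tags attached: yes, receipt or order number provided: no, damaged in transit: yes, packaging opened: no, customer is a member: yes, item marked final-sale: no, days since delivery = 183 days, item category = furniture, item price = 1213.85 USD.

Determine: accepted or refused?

Atomic conditions:
  NOT receipt or order number provided: no → true
  days since delivery ≥ 85 days: 183 ≥ 85 is true
  packaging opened: no → false
  item shows signs of use: no → false
  item price ≤ 1536.14 USD: 1213.85 ≤ 1536.14 is true
  restocking fee paid: yes → true
  original tags attached: yes → true
  item marked final-sale: no → false
  item category ∈ {jewelry, perishable}: furniture is not in the set → false
  NOT damaged in transit: yes → false
  customer is a member: yes → true
  return reason = defective: unwanted == defective is false
  days since delivery ≥ 4 days: 183 ≥ 4 is true
Combine:
[1.1.1] true AND true = true
[1.1] NOT true = false
[1.2.1] false OR false = false
[1.2] NOT false = true
[1] exactly-one(false, true) = true
[2.1] true OR true = true
[2.2.1.1.1] true OR true = true
[2.2.1.1] NOT true = false
[2.2.1] NOT false = true
[2.2] NOT true = false
[2] true → false = false
[3.1] false OR false OR false = false
[3.2] true AND false AND true = false
[3] exactly-one(false, false) = false
[root] true OR false OR false = true
Overall: true → accepted

Accepted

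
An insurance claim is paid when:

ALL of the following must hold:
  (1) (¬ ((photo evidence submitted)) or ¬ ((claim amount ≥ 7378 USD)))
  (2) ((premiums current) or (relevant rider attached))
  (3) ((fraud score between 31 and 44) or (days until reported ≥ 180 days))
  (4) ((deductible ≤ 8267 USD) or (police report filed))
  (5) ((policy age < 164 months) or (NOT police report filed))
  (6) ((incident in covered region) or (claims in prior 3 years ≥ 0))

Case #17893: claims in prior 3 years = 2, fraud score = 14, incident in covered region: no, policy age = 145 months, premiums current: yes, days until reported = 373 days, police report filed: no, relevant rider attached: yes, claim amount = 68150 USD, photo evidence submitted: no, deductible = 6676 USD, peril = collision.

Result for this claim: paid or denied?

Atomic conditions:
  photo evidence submitted: no → false
  claim amount ≥ 7378 USD: 68150 ≥ 7378 is true
  premiums current: yes → true
  relevant rider attached: yes → true
  fraud score between 31 and 44: 14 in [31, 44] is false
  days until reported ≥ 180 days: 373 ≥ 180 is true
  deductible ≤ 8267 USD: 6676 ≤ 8267 is true
  police report filed: no → false
  policy age < 164 months: 145 < 164 is true
  NOT police report filed: no → true
  incident in covered region: no → false
  claims in prior 3 years ≥ 0: 2 ≥ 0 is true
Combine:
[1.1] NOT false = true
[1.2] NOT true = false
[1] true OR false = true
[2] true OR true = true
[3] false OR true = true
[4] true OR false = true
[5] true OR true = true
[6] false OR true = true
[root] true AND true AND true AND true AND true AND true = true
Overall: true → paid

Paid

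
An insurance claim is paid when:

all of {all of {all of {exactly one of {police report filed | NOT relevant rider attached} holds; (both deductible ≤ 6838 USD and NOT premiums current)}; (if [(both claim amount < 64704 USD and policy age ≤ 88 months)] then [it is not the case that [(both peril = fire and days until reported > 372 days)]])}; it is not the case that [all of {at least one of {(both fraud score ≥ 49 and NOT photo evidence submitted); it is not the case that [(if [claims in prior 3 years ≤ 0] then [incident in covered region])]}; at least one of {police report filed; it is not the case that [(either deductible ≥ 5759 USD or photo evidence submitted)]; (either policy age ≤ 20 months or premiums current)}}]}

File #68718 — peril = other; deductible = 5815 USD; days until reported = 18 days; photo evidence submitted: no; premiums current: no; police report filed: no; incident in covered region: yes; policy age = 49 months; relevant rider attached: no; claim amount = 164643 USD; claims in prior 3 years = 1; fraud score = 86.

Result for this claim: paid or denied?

Atomic conditions:
  police report filed: no → false
  NOT relevant rider attached: no → true
  deductible ≤ 6838 USD: 5815 ≤ 6838 is true
  NOT premiums current: no → true
  claim amount < 64704 USD: 164643 < 64704 is false
  policy age ≤ 88 months: 49 ≤ 88 is true
  peril = fire: other == fire is false
  days until reported > 372 days: 18 > 372 is false
  fraud score ≥ 49: 86 ≥ 49 is true
  NOT photo evidence submitted: no → true
  claims in prior 3 years ≤ 0: 1 ≤ 0 is false
  incident in covered region: yes → true
  deductible ≥ 5759 USD: 5815 ≥ 5759 is true
  photo evidence submitted: no → false
  policy age ≤ 20 months: 49 ≤ 20 is false
  premiums current: no → false
Combine:
[1.1.1] exactly-one(false, true) = true
[1.1.2] true AND true = true
[1.1] true AND true = true
[1.2.1] false AND true = false
[1.2.2.1] false AND false = false
[1.2.2] NOT false = true
[1.2] false → true (antecedent false ⇒ implication holds) = true
[1] true AND true = true
[2.1.1.1] true AND true = true
[2.1.1.2.1] false → true (antecedent false ⇒ implication holds) = true
[2.1.1.2] NOT true = false
[2.1.1] true OR false = true
[2.1.2.2.1] true OR false = true
[2.1.2.2] NOT true = false
[2.1.2.3] false OR false = false
[2.1.2] false OR false OR false = false
[2.1] true AND false = false
[2] NOT false = true
[root] true AND true = true
Overall: true → paid

Paid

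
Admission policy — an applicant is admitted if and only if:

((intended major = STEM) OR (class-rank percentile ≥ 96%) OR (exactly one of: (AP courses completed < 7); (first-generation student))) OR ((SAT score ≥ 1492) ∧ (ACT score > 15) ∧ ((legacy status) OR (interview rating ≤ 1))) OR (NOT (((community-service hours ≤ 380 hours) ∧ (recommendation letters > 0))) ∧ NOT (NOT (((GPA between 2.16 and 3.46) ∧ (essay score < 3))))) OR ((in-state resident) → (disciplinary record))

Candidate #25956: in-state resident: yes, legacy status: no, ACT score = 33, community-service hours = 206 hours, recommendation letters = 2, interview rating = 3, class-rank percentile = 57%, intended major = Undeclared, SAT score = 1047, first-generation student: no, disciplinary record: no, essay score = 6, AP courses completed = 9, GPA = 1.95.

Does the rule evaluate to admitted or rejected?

Atomic conditions:
  intended major = STEM: Undeclared == STEM is false
  class-rank percentile ≥ 96%: 57 ≥ 96 is false
  AP courses completed < 7: 9 < 7 is false
  first-generation student: no → false
  SAT score ≥ 1492: 1047 ≥ 1492 is false
  ACT score > 15: 33 > 15 is true
  legacy status: no → false
  interview rating ≤ 1: 3 ≤ 1 is false
  community-service hours ≤ 380 hours: 206 ≤ 380 is true
  recommendation letters > 0: 2 > 0 is true
  GPA between 2.16 and 3.46: 1.95 in [2.16, 3.46] is false
  essay score < 3: 6 < 3 is false
  in-state resident: yes → true
  disciplinary record: no → false
Combine:
[1.3] exactly-one(false, false) = false
[1] false OR false OR false = false
[2.3] false OR false = false
[2] false AND true AND false = false
[3.1.1] true AND true = true
[3.1] NOT true = false
[3.2.1.1] false AND false = false
[3.2.1] NOT false = true
[3.2] NOT true = false
[3] false AND false = false
[4] true → false = false
[root] false OR false OR false OR false = false
Overall: false → rejected

Rejected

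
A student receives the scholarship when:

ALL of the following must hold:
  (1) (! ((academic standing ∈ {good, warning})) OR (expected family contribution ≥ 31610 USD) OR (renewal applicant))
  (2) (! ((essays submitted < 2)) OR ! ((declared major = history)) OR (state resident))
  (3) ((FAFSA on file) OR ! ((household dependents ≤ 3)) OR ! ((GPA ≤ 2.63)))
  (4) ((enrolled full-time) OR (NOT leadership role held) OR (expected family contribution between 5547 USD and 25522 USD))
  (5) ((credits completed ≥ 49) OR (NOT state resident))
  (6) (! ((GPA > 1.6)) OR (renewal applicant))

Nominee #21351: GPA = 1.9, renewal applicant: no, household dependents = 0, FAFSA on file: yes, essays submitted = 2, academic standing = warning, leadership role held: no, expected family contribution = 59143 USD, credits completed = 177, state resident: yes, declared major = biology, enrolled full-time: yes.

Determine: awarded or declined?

Atomic conditions:
  academic standing ∈ {good, warning}: warning is in the set → true
  expected family contribution ≥ 31610 USD: 59143 ≥ 31610 is true
  renewal applicant: no → false
  essays submitted < 2: 2 < 2 is false
  declared major = history: biology == history is false
  state resident: yes → true
  FAFSA on file: yes → true
  household dependents ≤ 3: 0 ≤ 3 is true
  GPA ≤ 2.63: 1.9 ≤ 2.63 is true
  enrolled full-time: yes → true
  NOT leadership role held: no → true
  expected family contribution between 5547 USD and 25522 USD: 59143 in [5547, 25522] is false
  credits completed ≥ 49: 177 ≥ 49 is true
  NOT state resident: yes → false
  GPA > 1.6: 1.9 > 1.6 is true
Combine:
[1.1] NOT true = false
[1] false OR true OR false = true
[2.1] NOT false = true
[2.2] NOT false = true
[2] true OR true OR true = true
[3.2] NOT true = false
[3.3] NOT true = false
[3] true OR false OR false = true
[4] true OR true OR false = true
[5] true OR false = true
[6.1] NOT true = false
[6] false OR false = false
[root] true AND true AND true AND true AND true AND false = false
Overall: false → declined

Declined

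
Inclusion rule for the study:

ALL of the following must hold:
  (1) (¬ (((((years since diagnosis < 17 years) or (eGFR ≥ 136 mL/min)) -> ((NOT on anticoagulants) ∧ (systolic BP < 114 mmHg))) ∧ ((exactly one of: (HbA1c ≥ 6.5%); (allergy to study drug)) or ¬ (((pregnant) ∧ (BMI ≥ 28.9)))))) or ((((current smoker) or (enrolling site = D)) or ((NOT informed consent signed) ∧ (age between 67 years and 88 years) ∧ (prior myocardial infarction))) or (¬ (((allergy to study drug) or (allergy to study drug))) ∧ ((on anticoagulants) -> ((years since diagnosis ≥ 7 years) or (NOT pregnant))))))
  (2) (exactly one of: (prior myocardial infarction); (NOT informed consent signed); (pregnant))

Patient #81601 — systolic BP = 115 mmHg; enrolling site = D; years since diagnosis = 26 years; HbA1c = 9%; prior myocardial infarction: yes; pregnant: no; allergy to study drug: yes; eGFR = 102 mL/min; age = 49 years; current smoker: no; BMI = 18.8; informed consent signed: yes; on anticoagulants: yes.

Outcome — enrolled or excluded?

Enrolled

Atomic conditions:
  years since diagnosis < 17 years: 26 < 17 is false
  eGFR ≥ 136 mL/min: 102 ≥ 136 is false
  NOT on anticoagulants: yes → false
  systolic BP < 114 mmHg: 115 < 114 is false
  HbA1c ≥ 6.5%: 9 ≥ 6.5 is true
  allergy to study drug: yes → true
  pregnant: no → false
  BMI ≥ 28.9: 18.8 ≥ 28.9 is false
  current smoker: no → false
  enrolling site = D: D == D is true
  NOT informed consent signed: yes → false
  age between 67 years and 88 years: 49 in [67, 88] is false
  prior myocardial infarction: yes → true
  on anticoagulants: yes → true
  years since diagnosis ≥ 7 years: 26 ≥ 7 is true
  NOT pregnant: no → true
Combine:
[1.1.1.1.1] false OR false = false
[1.1.1.1.2] false AND false = false
[1.1.1.1] false → false (antecedent false ⇒ implication holds) = true
[1.1.1.2.1] exactly-one(true, true) = false
[1.1.1.2.2.1] false AND false = false
[1.1.1.2.2] NOT false = true
[1.1.1.2] false OR true = true
[1.1.1] true AND true = true
[1.1] NOT true = false
[1.2.1.1] false OR true = true
[1.2.1.2] false AND false AND true = false
[1.2.1] true OR false = true
[1.2.2.1.1] true OR true = true
[1.2.2.1] NOT true = false
[1.2.2.2.2] true OR true = true
[1.2.2.2] true → true = true
[1.2.2] false AND true = false
[1.2] true OR false = true
[1] false OR true = true
[2] exactly-one(true, false, false) = true
[root] true AND true = true
Overall: true → enrolled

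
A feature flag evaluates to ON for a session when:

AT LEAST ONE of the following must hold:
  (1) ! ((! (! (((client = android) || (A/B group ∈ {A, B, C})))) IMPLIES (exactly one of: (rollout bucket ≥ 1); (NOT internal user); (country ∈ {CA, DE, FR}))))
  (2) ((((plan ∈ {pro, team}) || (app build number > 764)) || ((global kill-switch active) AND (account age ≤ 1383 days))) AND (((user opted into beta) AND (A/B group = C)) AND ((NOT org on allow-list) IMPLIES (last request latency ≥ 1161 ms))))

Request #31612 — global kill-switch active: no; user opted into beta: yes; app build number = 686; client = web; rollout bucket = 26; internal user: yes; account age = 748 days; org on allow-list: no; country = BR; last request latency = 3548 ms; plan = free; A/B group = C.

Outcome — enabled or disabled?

Atomic conditions:
  client = android: web == android is false
  A/B group ∈ {A, B, C}: C is in the set → true
  rollout bucket ≥ 1: 26 ≥ 1 is true
  NOT internal user: yes → false
  country ∈ {CA, DE, FR}: BR is not in the set → false
  plan ∈ {pro, team}: free is not in the set → false
  app build number > 764: 686 > 764 is false
  global kill-switch active: no → false
  account age ≤ 1383 days: 748 ≤ 1383 is true
  user opted into beta: yes → true
  A/B group = C: C == C is true
  NOT org on allow-list: no → true
  last request latency ≥ 1161 ms: 3548 ≥ 1161 is true
Combine:
[1.1.1.1.1] false OR true = true
[1.1.1.1] NOT true = false
[1.1.1] NOT false = true
[1.1.2] exactly-one(true, false, false) = true
[1.1] true → true = true
[1] NOT true = false
[2.1.1] false OR false = false
[2.1.2] false AND true = false
[2.1] false OR false = false
[2.2.1] true AND true = true
[2.2.2] true → true = true
[2.2] true AND true = true
[2] false AND true = false
[root] false OR false = false
Overall: false → disabled

Disabled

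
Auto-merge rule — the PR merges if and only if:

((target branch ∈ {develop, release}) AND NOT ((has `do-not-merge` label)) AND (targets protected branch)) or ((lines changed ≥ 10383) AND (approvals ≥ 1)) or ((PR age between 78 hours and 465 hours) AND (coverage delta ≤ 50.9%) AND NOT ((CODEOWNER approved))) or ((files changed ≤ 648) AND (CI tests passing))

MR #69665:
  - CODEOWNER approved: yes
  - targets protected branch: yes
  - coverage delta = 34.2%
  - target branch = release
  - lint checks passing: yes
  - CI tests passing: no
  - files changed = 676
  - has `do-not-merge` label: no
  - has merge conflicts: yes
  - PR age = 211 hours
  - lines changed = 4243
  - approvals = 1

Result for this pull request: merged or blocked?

Merged

Atomic conditions:
  target branch ∈ {develop, release}: release is in the set → true
  has `do-not-merge` label: no → false
  targets protected branch: yes → true
  lines changed ≥ 10383: 4243 ≥ 10383 is false
  approvals ≥ 1: 1 ≥ 1 is true
  PR age between 78 hours and 465 hours: 211 in [78, 465] is true
  coverage delta ≤ 50.9%: 34.2 ≤ 50.9 is true
  CODEOWNER approved: yes → true
  files changed ≤ 648: 676 ≤ 648 is false
  CI tests passing: no → false
Combine:
[1.2] NOT false = true
[1] true AND true AND true = true
[2] false AND true = false
[3.3] NOT true = false
[3] true AND true AND false = false
[4] false AND false = false
[root] true OR false OR false OR false = true
Overall: true → merged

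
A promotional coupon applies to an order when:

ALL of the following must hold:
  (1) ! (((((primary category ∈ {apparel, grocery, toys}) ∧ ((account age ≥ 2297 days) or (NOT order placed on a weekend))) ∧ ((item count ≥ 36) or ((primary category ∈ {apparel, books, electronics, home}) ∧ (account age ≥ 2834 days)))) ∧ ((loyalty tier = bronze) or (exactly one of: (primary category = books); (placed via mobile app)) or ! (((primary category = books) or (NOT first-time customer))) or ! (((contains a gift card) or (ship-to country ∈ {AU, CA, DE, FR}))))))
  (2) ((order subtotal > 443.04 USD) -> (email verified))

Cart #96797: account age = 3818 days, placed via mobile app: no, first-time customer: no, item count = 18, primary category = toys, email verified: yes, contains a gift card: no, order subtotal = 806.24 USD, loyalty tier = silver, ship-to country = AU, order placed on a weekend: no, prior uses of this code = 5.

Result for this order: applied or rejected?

Atomic conditions:
  primary category ∈ {apparel, grocery, toys}: toys is in the set → true
  account age ≥ 2297 days: 3818 ≥ 2297 is true
  NOT order placed on a weekend: no → true
  item count ≥ 36: 18 ≥ 36 is false
  primary category ∈ {apparel, books, electronics, home}: toys is not in the set → false
  account age ≥ 2834 days: 3818 ≥ 2834 is true
  loyalty tier = bronze: silver == bronze is false
  primary category = books: toys == books is false
  placed via mobile app: no → false
  NOT first-time customer: no → true
  contains a gift card: no → false
  ship-to country ∈ {AU, CA, DE, FR}: AU is in the set → true
  order subtotal > 443.04 USD: 806.24 > 443.04 is true
  email verified: yes → true
Combine:
[1.1.1.1.2] true OR true = true
[1.1.1.1] true AND true = true
[1.1.1.2.2] false AND true = false
[1.1.1.2] false OR false = false
[1.1.1] true AND false = false
[1.1.2.2] exactly-one(false, false) = false
[1.1.2.3.1] false OR true = true
[1.1.2.3] NOT true = false
[1.1.2.4.1] false OR true = true
[1.1.2.4] NOT true = false
[1.1.2] false OR false OR false OR false = false
[1.1] false AND false = false
[1] NOT false = true
[2] true → true = true
[root] true AND true = true
Overall: true → applied

Applied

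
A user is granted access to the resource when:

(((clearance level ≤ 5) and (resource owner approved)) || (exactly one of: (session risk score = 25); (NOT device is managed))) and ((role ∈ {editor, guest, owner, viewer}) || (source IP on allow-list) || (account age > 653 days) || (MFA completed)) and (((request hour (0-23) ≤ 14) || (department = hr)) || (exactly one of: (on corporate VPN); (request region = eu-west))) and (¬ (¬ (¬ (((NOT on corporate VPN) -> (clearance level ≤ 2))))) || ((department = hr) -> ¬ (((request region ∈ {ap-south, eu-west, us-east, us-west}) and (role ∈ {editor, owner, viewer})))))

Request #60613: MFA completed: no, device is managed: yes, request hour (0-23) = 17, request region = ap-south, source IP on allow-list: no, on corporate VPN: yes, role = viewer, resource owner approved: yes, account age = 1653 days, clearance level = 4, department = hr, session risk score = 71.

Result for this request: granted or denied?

Atomic conditions:
  clearance level ≤ 5: 4 ≤ 5 is true
  resource owner approved: yes → true
  session risk score = 25: 71 == 25 is false
  NOT device is managed: yes → false
  role ∈ {editor, guest, owner, viewer}: viewer is in the set → true
  source IP on allow-list: no → false
  account age > 653 days: 1653 > 653 is true
  MFA completed: no → false
  request hour (0-23) ≤ 14: 17 ≤ 14 is false
  department = hr: hr == hr is true
  on corporate VPN: yes → true
  request region = eu-west: ap-south == eu-west is false
  NOT on corporate VPN: yes → false
  clearance level ≤ 2: 4 ≤ 2 is false
  request region ∈ {ap-south, eu-west, us-east, us-west}: ap-south is in the set → true
  role ∈ {editor, owner, viewer}: viewer is in the set → true
Combine:
[1.1] true AND true = true
[1.2] exactly-one(false, false) = false
[1] true OR false = true
[2] true OR false OR true OR false = true
[3.1] false OR true = true
[3.2] exactly-one(true, false) = true
[3] true OR true = true
[4.1.1.1.1] false → false (antecedent false ⇒ implication holds) = true
[4.1.1.1] NOT true = false
[4.1.1] NOT false = true
[4.1] NOT true = false
[4.2.2.1] true AND true = true
[4.2.2] NOT true = false
[4.2] true → false = false
[4] false OR false = false
[root] true AND true AND true AND false = false
Overall: false → denied

Denied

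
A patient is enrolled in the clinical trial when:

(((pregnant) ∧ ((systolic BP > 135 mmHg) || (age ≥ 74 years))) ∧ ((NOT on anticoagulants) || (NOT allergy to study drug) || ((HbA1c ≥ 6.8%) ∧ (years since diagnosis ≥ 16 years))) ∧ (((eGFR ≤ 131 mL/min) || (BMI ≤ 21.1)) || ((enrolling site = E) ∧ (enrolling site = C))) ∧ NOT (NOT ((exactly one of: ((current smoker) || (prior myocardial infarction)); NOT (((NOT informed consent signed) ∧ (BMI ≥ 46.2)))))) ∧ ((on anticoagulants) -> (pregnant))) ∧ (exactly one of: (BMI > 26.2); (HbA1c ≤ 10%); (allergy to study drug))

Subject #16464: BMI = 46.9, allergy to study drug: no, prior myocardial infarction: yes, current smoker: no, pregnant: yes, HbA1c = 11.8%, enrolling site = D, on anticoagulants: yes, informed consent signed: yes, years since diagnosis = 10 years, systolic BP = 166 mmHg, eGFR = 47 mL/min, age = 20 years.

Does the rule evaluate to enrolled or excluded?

Atomic conditions:
  pregnant: yes → true
  systolic BP > 135 mmHg: 166 > 135 is true
  age ≥ 74 years: 20 ≥ 74 is false
  NOT on anticoagulants: yes → false
  NOT allergy to study drug: no → true
  HbA1c ≥ 6.8%: 11.8 ≥ 6.8 is true
  years since diagnosis ≥ 16 years: 10 ≥ 16 is false
  eGFR ≤ 131 mL/min: 47 ≤ 131 is true
  BMI ≤ 21.1: 46.9 ≤ 21.1 is false
  enrolling site = E: D == E is false
  enrolling site = C: D == C is false
  current smoker: no → false
  prior myocardial infarction: yes → true
  NOT informed consent signed: yes → false
  BMI ≥ 46.2: 46.9 ≥ 46.2 is true
  on anticoagulants: yes → true
  BMI > 26.2: 46.9 > 26.2 is true
  HbA1c ≤ 10%: 11.8 ≤ 10 is false
  allergy to study drug: no → false
Combine:
[1.1.2] true OR false = true
[1.1] true AND true = true
[1.2.3] true AND false = false
[1.2] false OR true OR false = true
[1.3.1] true OR false = true
[1.3.2] false AND false = false
[1.3] true OR false = true
[1.4.1.1.1] false OR true = true
[1.4.1.1.2.1] false AND true = false
[1.4.1.1.2] NOT false = true
[1.4.1.1] exactly-one(true, true) = false
[1.4.1] NOT false = true
[1.4] NOT true = false
[1.5] true → true = true
[1] true AND true AND true AND false AND true = false
[2] exactly-one(true, false, false) = true
[root] false AND true = false
Overall: false → excluded

Excluded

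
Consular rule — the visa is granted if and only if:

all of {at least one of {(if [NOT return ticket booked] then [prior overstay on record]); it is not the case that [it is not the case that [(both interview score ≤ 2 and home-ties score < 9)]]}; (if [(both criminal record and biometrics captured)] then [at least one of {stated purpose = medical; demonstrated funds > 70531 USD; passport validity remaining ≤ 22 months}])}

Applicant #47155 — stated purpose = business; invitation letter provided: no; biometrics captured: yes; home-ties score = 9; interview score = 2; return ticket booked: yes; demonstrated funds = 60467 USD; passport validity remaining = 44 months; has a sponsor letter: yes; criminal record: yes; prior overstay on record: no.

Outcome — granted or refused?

Atomic conditions:
  NOT return ticket booked: yes → false
  prior overstay on record: no → false
  interview score ≤ 2: 2 ≤ 2 is true
  home-ties score < 9: 9 < 9 is false
  criminal record: yes → true
  biometrics captured: yes → true
  stated purpose = medical: business == medical is false
  demonstrated funds > 70531 USD: 60467 > 70531 is false
  passport validity remaining ≤ 22 months: 44 ≤ 22 is false
Combine:
[1.1] false → false (antecedent false ⇒ implication holds) = true
[1.2.1.1] true AND false = false
[1.2.1] NOT false = true
[1.2] NOT true = false
[1] true OR false = true
[2.1] true AND true = true
[2.2] false OR false OR false = false
[2] true → false = false
[root] true AND false = false
Overall: false → refused

Refused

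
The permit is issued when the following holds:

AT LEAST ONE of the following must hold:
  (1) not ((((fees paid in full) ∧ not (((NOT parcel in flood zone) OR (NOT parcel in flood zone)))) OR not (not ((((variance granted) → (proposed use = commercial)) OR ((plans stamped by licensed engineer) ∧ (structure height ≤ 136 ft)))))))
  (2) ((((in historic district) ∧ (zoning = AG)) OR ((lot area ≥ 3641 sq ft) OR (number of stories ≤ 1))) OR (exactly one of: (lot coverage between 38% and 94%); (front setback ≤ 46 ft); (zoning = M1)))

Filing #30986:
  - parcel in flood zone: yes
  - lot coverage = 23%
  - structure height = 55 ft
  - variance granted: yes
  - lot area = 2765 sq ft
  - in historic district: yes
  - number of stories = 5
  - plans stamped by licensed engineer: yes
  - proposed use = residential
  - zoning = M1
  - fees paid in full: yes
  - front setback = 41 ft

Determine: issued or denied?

Atomic conditions:
  fees paid in full: yes → true
  NOT parcel in flood zone: yes → false
  variance granted: yes → true
  proposed use = commercial: residential == commercial is false
  plans stamped by licensed engineer: yes → true
  structure height ≤ 136 ft: 55 ≤ 136 is true
  in historic district: yes → true
  zoning = AG: M1 == AG is false
  lot area ≥ 3641 sq ft: 2765 ≥ 3641 is false
  number of stories ≤ 1: 5 ≤ 1 is false
  lot coverage between 38% and 94%: 23 in [38, 94] is false
  front setback ≤ 46 ft: 41 ≤ 46 is true
  zoning = M1: M1 == M1 is true
Combine:
[1.1.1.2.1] false OR false = false
[1.1.1.2] NOT false = true
[1.1.1] true AND true = true
[1.1.2.1.1.1] true → false = false
[1.1.2.1.1.2] true AND true = true
[1.1.2.1.1] false OR true = true
[1.1.2.1] NOT true = false
[1.1.2] NOT false = true
[1.1] true OR true = true
[1] NOT true = false
[2.1.1] true AND false = false
[2.1.2] false OR false = false
[2.1] false OR false = false
[2.2] exactly-one(false, true, true) = false
[2] false OR false = false
[root] false OR false = false
Overall: false → denied

Denied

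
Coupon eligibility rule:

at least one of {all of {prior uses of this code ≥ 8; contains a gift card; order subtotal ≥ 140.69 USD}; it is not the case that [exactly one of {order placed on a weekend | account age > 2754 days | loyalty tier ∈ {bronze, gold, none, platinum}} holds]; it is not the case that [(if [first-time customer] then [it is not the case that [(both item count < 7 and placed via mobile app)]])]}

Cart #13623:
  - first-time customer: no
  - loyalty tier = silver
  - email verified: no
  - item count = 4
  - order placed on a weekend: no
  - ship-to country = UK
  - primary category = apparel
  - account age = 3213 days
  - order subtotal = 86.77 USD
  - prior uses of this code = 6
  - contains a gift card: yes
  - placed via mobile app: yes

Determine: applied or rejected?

Atomic conditions:
  prior uses of this code ≥ 8: 6 ≥ 8 is false
  contains a gift card: yes → true
  order subtotal ≥ 140.69 USD: 86.77 ≥ 140.69 is false
  order placed on a weekend: no → false
  account age > 2754 days: 3213 > 2754 is true
  loyalty tier ∈ {bronze, gold, none, platinum}: silver is not in the set → false
  first-time customer: no → false
  item count < 7: 4 < 7 is true
  placed via mobile app: yes → true
Combine:
[1] false AND true AND false = false
[2.1] exactly-one(false, true, false) = true
[2] NOT true = false
[3.1.2.1] true AND true = true
[3.1.2] NOT true = false
[3.1] false → false (antecedent false ⇒ implication holds) = true
[3] NOT true = false
[root] false OR false OR false = false
Overall: false → rejected

Rejected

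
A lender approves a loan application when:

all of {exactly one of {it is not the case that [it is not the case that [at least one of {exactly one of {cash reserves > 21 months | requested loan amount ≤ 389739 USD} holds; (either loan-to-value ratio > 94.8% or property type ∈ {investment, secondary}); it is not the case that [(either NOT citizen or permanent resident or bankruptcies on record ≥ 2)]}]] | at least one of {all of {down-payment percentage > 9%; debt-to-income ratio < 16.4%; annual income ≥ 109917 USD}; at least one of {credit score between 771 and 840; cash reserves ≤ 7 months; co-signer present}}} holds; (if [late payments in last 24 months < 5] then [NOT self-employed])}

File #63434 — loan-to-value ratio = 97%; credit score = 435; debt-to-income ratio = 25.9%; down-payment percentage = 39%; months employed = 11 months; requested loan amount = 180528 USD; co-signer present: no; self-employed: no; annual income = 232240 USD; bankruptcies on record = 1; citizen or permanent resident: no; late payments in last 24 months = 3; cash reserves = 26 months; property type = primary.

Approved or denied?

Approved

Atomic conditions:
  cash reserves > 21 months: 26 > 21 is true
  requested loan amount ≤ 389739 USD: 180528 ≤ 389739 is true
  loan-to-value ratio > 94.8%: 97 > 94.8 is true
  property type ∈ {investment, secondary}: primary is not in the set → false
  NOT citizen or permanent resident: no → true
  bankruptcies on record ≥ 2: 1 ≥ 2 is false
  down-payment percentage > 9%: 39 > 9 is true
  debt-to-income ratio < 16.4%: 25.9 < 16.4 is false
  annual income ≥ 109917 USD: 232240 ≥ 109917 is true
  credit score between 771 and 840: 435 in [771, 840] is false
  cash reserves ≤ 7 months: 26 ≤ 7 is false
  co-signer present: no → false
  late payments in last 24 months < 5: 3 < 5 is true
  NOT self-employed: no → true
Combine:
[1.1.1.1.1] exactly-one(true, true) = false
[1.1.1.1.2] true OR false = true
[1.1.1.1.3.1] true OR false = true
[1.1.1.1.3] NOT true = false
[1.1.1.1] false OR true OR false = true
[1.1.1] NOT true = false
[1.1] NOT false = true
[1.2.1] true AND false AND true = false
[1.2.2] false OR false OR false = false
[1.2] false OR false = false
[1] exactly-one(true, false) = true
[2] true → true = true
[root] true AND true = true
Overall: true → approved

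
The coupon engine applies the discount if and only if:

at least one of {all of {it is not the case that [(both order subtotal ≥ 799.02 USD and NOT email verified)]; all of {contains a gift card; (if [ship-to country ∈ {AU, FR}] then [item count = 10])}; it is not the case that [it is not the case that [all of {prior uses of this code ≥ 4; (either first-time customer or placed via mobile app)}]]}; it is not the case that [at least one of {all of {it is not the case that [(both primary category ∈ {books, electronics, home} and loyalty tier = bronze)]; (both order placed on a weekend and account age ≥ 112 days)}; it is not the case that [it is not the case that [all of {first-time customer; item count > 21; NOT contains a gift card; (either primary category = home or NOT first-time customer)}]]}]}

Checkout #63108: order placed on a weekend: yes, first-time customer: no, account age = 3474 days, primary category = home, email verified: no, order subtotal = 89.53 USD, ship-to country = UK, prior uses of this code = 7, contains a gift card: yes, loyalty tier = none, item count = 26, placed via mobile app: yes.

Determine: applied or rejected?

Atomic conditions:
  order subtotal ≥ 799.02 USD: 89.53 ≥ 799.02 is false
  NOT email verified: no → true
  contains a gift card: yes → true
  ship-to country ∈ {AU, FR}: UK is not in the set → false
  item count = 10: 26 == 10 is false
  prior uses of this code ≥ 4: 7 ≥ 4 is true
  first-time customer: no → false
  placed via mobile app: yes → true
  primary category ∈ {books, electronics, home}: home is in the set → true
  loyalty tier = bronze: none == bronze is false
  order placed on a weekend: yes → true
  account age ≥ 112 days: 3474 ≥ 112 is true
  item count > 21: 26 > 21 is true
  NOT contains a gift card: yes → false
  primary category = home: home == home is true
  NOT first-time customer: no → true
Combine:
[1.1.1] false AND true = false
[1.1] NOT false = true
[1.2.2] false → false (antecedent false ⇒ implication holds) = true
[1.2] true AND true = true
[1.3.1.1.2] false OR true = true
[1.3.1.1] true AND true = true
[1.3.1] NOT true = false
[1.3] NOT false = true
[1] true AND true AND true = true
[2.1.1.1.1] true AND false = false
[2.1.1.1] NOT false = true
[2.1.1.2] true AND true = true
[2.1.1] true AND true = true
[2.1.2.1.1.4] true OR true = true
[2.1.2.1.1] false AND true AND false AND true = false
[2.1.2.1] NOT false = true
[2.1.2] NOT true = false
[2.1] true OR false = true
[2] NOT true = false
[root] true OR false = true
Overall: true → applied

Applied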